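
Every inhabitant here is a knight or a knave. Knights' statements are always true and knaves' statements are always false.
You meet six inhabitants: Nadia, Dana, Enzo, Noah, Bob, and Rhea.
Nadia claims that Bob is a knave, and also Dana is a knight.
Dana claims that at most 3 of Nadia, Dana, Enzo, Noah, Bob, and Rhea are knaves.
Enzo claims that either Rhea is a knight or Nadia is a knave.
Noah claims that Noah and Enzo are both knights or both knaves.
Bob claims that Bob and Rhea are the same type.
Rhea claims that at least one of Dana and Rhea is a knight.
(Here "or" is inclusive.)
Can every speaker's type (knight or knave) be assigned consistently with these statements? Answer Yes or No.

Yes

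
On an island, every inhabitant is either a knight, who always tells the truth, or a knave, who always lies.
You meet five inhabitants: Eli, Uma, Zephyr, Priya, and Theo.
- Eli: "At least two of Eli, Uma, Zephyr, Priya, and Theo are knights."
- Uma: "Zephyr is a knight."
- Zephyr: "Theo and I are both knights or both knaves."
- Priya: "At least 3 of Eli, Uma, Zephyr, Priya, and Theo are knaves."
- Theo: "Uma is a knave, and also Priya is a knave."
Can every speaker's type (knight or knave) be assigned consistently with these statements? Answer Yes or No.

No

Checking all 32 assignments, each has at least one speaker whose statement's truth value contradicts their type.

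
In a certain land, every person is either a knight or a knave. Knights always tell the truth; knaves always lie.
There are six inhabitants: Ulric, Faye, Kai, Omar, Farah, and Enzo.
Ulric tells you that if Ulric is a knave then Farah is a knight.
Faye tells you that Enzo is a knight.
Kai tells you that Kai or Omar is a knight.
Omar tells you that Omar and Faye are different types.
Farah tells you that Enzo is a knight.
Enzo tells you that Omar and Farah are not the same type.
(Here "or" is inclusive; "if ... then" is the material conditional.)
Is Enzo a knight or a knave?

Enzo is a knave.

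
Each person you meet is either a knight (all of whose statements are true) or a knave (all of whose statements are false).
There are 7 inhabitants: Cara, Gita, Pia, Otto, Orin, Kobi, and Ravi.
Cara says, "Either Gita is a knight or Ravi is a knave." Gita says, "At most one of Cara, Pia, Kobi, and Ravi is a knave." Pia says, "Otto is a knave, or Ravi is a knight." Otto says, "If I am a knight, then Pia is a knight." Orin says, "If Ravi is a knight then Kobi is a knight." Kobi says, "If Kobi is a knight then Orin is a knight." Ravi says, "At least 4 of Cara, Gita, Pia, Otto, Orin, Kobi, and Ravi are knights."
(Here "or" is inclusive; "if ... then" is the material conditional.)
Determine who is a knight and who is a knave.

Since Cara is a knight, "either Gita is a knight or Ravi is a knave" needs to be True, which holds.
As a knight, Gita's statement "at most one of Cara, Pia, Kobi, and Ravi is a knave" should be True; it is.
As a knight, Pia's statement "Otto is a knave, or Ravi is a knight" should be True; it is.
Otto is a knight, and the claim "if I am a knight, then Pia is a knight" is indeed True.
Orin (knight): "if Ravi is a knight then Kobi is a knight" — True. ✓
Kobi is a knight, and the claim "if Kobi is a knight then Orin is a knight" is indeed True.
Ravi (knight): "at least 4 of Cara, Gita, Pia, Otto, Orin, Kobi, and Ravi are knights" — True. ✓

Knights: Cara, Gita, Pia, Otto, Orin, Kobi, and Ravi. Knaves: none.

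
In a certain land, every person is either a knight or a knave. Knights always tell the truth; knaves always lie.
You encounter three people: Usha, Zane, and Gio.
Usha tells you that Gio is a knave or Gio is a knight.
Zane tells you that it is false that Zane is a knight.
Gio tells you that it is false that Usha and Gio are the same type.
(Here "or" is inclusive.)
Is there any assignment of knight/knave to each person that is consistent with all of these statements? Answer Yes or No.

No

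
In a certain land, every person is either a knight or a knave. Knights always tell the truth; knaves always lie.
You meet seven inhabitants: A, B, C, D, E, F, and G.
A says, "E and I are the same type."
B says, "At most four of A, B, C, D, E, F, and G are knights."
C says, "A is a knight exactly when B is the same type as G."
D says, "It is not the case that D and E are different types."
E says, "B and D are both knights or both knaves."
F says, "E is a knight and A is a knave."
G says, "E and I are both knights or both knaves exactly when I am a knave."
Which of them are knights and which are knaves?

A is a knight, B is a knight, C is a knave, D is a knight, E is a knight, F is a knave, and G is a knave.

Since A is a knight, "E and I are the same type" needs to be True, which holds.
As a knight, B's statement "at most four of A, B, C, D, E, F, and G are knights" should be True; it is.
C is a knave; "A is a knight exactly when B is the same type as G" is False, as required.
D is a knight, so "it is not the case that D and E are different types" must be True — and it is.
E is a knight, and the claim "B and D are both knights or both knaves" is indeed True.
F is a knave, and the claim "E is a knight and A is a knave" is indeed False.
As a knave, G's statement "E and I are both knights or both knaves exactly when I am a knave" should be False; it is.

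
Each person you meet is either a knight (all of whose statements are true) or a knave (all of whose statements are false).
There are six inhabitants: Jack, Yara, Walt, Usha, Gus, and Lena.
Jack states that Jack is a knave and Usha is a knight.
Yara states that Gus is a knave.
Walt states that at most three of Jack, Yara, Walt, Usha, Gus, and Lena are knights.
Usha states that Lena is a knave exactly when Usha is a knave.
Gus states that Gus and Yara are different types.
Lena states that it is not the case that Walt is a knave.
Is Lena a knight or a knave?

Lena is a knight.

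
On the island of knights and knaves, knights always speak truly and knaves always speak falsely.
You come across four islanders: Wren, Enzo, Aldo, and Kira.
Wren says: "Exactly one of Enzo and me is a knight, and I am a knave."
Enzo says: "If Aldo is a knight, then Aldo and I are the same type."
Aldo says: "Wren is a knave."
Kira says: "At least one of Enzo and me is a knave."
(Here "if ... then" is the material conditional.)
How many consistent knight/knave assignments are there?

1

Consistent assignments:
  Wren=knave, Enzo=knave, Aldo=knight, Kira=knight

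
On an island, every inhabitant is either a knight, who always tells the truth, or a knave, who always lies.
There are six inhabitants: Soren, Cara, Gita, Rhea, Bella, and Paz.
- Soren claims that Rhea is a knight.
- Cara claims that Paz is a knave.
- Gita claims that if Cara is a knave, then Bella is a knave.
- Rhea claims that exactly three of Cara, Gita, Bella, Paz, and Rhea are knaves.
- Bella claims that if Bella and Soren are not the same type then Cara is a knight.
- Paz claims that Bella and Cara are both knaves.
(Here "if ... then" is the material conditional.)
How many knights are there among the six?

3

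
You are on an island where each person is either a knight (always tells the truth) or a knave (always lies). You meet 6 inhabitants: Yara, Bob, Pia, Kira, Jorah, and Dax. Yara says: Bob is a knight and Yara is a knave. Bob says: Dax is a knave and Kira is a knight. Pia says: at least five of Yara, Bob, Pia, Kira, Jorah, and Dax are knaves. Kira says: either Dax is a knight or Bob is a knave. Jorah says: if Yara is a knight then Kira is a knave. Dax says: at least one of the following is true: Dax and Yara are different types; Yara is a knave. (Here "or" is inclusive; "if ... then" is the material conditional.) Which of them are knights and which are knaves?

Knights: Kira, Jorah, and Dax. Knaves: Yara, Bob, and Pia.

Yara is a knave, and the claim "Bob is a knight and Yara is a knave" is indeed False.
Bob is a knave, and the claim "Dax is a knave and Kira is a knight" is indeed False.
As a knave, Pia's statement "at least five of Yara, Bob, Pia, Kira, Jorah, and Dax are knaves" should be False; it is.
Kira is a knight; "either Dax is a knight or Bob is a knave" is true, as required.
Jorah (knight): "if Yara is a knight then Kira is a knave" — true. ✓
Dax is a knight, so "at least one of the following is true: Dax and Yara are different types; Yara is a knave" must be true — and it is.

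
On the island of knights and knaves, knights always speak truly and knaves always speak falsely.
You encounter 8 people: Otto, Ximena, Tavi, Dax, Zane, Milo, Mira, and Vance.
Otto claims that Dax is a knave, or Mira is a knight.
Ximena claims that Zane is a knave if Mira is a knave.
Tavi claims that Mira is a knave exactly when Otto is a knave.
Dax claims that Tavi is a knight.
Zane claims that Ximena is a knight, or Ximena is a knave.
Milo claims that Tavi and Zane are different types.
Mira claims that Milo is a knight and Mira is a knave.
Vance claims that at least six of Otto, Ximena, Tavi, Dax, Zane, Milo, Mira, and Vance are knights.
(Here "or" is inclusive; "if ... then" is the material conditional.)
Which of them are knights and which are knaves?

Knights: Tavi, Dax, and Zane. Knaves: Otto, Ximena, Milo, Mira, and Vance.

Otto is a knave; "Dax is a knave, or Mira is a knight" is False, as required.
Ximena is a knave; "Zane is a knave if Mira is a knave" is False, as required.
Tavi is a knight, so "Mira is a knave exactly when Otto is a knave" must be true — and it is.
Dax is a knight; "Tavi is a knight" is true, as required.
Zane is a knight, so "Ximena is a knight, or Ximena is a knave" must be true — and it is.
Milo is a knave, and the claim "Tavi and Zane are different types" is indeed False.
As a knave, Mira's statement "Milo is a knight and Mira is a knave" should be False; it is.
Vance is a knave, so "at least six of Otto, Ximena, Tavi, Dax, Zane, Milo, Mira, and Vance are knights" must be False — and it is.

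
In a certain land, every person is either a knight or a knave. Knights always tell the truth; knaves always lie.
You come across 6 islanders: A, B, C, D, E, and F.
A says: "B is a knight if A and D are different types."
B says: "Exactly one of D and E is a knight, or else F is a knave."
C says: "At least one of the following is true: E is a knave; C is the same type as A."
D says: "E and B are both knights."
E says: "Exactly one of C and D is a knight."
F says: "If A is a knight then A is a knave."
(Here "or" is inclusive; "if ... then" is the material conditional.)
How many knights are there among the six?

The unique consistent assignment is A=knight, B=knight, C=knave, D=knight, E=knight, F=knave.
That has 4 knights.

4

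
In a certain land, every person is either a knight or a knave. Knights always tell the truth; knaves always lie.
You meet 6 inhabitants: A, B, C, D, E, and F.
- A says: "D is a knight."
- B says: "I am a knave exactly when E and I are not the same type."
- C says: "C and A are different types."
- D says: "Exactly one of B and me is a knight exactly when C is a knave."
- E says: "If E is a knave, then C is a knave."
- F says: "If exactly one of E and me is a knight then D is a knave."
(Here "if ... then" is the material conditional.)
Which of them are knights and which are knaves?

A is a knave; "D is a knight" is False, as required.
B (knight): "I am a knave exactly when E and I are not the same type" — true. ✓
C is a knight, so "C and A are different types" must be true — and it is.
D (knave): "exactly one of B and me is a knight exactly when C is a knave" — False. ✓
E (knight): "if E is a knave, then C is a knave" — true. ✓
F is a knight, so "if exactly one of E and me is a knight then D is a knave" must be true — and it is.

Knights: B, C, E, and F. Knaves: A and D.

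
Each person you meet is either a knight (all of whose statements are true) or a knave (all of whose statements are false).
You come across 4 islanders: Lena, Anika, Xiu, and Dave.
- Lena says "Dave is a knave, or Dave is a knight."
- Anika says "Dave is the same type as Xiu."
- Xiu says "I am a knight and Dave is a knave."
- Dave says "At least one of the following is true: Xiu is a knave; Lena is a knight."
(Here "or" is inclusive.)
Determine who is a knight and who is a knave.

As a knight, Lena's statement "Dave is a knave, or Dave is a knight" should be true; it is.
Anika (knave): "Dave is the same type as Xiu" — False. ✓
Xiu is a knave, and the claim "I am a knight and Dave is a knave" is indeed False.
Dave is a knight, so "at least one of the following is true: Xiu is a knave; Lena is a knight" must be true — and it is.

Lena is a knight, Anika is a knave, Xiu is a knave, and Dave is a knight.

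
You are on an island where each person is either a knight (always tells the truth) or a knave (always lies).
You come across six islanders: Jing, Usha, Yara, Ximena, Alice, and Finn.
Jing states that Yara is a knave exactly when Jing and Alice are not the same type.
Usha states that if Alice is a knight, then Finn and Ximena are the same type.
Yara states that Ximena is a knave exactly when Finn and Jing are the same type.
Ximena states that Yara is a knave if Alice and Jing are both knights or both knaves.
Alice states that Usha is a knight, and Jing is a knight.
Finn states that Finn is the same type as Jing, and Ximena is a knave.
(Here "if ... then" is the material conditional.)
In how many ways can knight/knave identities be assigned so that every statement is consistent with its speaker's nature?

1

Consistent assignments:
  Jing=knave, Usha=knight, Yara=knave, Ximena=knight, Alice=knave, Finn=knave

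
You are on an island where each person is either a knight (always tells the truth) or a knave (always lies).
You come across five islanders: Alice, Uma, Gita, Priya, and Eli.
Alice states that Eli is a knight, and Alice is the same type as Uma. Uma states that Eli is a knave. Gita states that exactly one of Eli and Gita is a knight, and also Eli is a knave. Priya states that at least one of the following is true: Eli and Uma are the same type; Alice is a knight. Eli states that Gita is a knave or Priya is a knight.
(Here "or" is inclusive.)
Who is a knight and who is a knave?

Alice is a knave, Uma is a knight, Gita is a knight, Priya is a knave, and Eli is a knave.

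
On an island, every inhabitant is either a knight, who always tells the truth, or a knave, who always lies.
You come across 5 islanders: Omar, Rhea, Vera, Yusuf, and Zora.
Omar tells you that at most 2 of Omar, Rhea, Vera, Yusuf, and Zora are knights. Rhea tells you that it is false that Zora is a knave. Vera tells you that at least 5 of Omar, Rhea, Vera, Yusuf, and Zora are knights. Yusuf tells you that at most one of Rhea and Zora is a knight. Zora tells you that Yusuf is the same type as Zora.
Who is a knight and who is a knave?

Knights: Omar and Yusuf. Knaves: Rhea, Vera, and Zora.

Since Omar is a knight, "at most 2 of Omar, Rhea, Vera, Yusuf, and Zora are knights" needs to be True, which holds.
Rhea (knave): "it is false that Zora is a knave" — False. ✓
Since Vera is a knave, "at least 5 of Omar, Rhea, Vera, Yusuf, and Zora are knights" needs to be False, which holds.
Since Yusuf is a knight, "at most one of Rhea and Zora is a knight" needs to be True, which holds.
Zora is a knave; "Yusuf is the same type as Zora" is False, as required.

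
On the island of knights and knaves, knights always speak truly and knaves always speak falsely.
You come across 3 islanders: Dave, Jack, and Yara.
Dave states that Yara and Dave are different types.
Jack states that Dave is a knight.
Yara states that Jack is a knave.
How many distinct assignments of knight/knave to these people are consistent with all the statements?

1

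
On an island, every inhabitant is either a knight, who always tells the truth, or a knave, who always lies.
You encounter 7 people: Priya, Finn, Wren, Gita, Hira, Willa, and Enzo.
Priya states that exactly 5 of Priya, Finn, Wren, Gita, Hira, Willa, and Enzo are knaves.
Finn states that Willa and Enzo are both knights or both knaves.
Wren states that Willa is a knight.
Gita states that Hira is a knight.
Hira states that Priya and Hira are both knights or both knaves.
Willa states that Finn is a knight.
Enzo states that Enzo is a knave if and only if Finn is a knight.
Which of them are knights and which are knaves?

Priya is a knight, Finn is a knave, Wren is a knave, Gita is a knave, Hira is a knave, Willa is a knave, and Enzo is a knight.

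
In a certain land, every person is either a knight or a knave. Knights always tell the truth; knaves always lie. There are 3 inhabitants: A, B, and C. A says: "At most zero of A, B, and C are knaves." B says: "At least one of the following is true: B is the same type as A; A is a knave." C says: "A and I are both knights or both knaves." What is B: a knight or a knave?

B is a knight.

Consistent assignments: {A=knight, B=knight, C=knight}
In every consistent assignment, B is a knight.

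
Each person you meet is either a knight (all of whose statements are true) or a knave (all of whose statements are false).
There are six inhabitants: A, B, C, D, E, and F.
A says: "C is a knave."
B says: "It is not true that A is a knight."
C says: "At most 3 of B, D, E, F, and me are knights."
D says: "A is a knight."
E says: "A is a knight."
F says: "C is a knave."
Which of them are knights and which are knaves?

A is a knave, and the claim "C is a knave" is indeed False.
As a knight, B's statement "it is not true that A is a knight" should be True; it is.
As a knight, C's statement "at most 3 of B, D, E, F, and me are knights" should be True; it is.
D is a knave, so "A is a knight" must be False — and it is.
Since E is a knave, "A is a knight" needs to be False, which holds.
F is a knave, so "C is a knave" must be False — and it is.

A is a knave, B is a knight, C is a knight, D is a knave, E is a knave, and F is a knave.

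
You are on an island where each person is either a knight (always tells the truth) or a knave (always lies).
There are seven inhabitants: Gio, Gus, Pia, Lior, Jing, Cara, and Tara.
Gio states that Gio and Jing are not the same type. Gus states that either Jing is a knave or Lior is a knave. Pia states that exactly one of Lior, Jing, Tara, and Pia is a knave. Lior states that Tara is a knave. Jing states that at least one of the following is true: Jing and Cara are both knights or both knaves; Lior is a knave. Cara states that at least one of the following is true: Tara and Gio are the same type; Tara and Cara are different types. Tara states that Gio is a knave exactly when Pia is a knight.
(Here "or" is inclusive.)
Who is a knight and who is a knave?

Gio is a knave, Gus is a knight, Pia is a knave, Lior is a knight, Jing is a knave, Cara is a knight, and Tara is a knave.

Gio is a knave, so "Gio and Jing are not the same type" must be false — and it is.
Gus is a knight; "either Jing is a knave or Lior is a knave" is True, as required.
Pia (knave): "exactly one of Lior, Jing, Tara, and Pia is a knave" — false. ✓
Lior is a knight, so "Tara is a knave" must be True — and it is.
Since Jing is a knave, "at least one of the following is true: Jing and Cara are both knights or both knaves; Lior is a knave" needs to be false, which holds.
Cara is a knight; "at least one of the following is true: Tara and Gio are the same type; Tara and Cara are different types" is True, as required.
Tara is a knave, so "Gio is a knave exactly when Pia is a knight" must be false — and it is.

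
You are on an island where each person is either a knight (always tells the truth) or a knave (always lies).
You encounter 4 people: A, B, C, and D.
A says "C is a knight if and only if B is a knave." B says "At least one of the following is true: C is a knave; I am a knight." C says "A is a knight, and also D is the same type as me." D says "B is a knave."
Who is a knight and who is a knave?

A (knight): "C is a knight if and only if B is a knave" — true. ✓
B is a knave, and the claim "at least one of the following is true: C is a knave; I am a knight" is indeed False.
C is a knight; "A is a knight, and also D is the same type as me" is true, as required.
D is a knight, so "B is a knave" must be true — and it is.

A is a knight, B is a knave, C is a knight, and D is a knight.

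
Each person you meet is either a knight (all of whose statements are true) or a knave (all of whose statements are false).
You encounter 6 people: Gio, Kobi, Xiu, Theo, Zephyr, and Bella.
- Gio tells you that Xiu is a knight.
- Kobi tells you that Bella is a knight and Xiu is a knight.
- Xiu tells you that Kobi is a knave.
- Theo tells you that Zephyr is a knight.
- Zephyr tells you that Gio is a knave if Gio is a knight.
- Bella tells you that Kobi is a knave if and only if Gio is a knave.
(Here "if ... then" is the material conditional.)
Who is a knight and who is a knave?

Since Gio is a knight, "Xiu is a knight" needs to be True, which holds.
Kobi is a knave, and the claim "Bella is a knight and Xiu is a knight" is indeed False.
Xiu is a knight, so "Kobi is a knave" must be True — and it is.
Since Theo is a knave, "Zephyr is a knight" needs to be False, which holds.
As a knave, Zephyr's statement "Gio is a knave if Gio is a knight" should be False; it is.
Bella is a knave; "Kobi is a knave if and only if Gio is a knave" is False, as required.

Gio is a knight, Kobi is a knave, Xiu is a knight, Theo is a knave, Zephyr is a knave, and Bella is a knave.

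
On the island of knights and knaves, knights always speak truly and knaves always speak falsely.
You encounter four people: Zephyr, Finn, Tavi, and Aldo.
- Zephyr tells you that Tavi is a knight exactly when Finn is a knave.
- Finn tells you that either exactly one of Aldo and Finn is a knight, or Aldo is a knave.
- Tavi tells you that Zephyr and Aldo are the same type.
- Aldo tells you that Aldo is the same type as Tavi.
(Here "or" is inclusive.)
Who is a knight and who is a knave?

Zephyr is a knave, Finn is a knight, Tavi is a knight, and Aldo is a knave.

Zephyr is a knave, and the claim "Tavi is a knight exactly when Finn is a knave" is indeed False.
Finn is a knight; "either exactly one of Aldo and Finn is a knight, or Aldo is a knave" is true, as required.
Tavi (knight): "Zephyr and Aldo are the same type" — true. ✓
Aldo is a knave, so "Aldo is the same type as Tavi" must be False — and it is.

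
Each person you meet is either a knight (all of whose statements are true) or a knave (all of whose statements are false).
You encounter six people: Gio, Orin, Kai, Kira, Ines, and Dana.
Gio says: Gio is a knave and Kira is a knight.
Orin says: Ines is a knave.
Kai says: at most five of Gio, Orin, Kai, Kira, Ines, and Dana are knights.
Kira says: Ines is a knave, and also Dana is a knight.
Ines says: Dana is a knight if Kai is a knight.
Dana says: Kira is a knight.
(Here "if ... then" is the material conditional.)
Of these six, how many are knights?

2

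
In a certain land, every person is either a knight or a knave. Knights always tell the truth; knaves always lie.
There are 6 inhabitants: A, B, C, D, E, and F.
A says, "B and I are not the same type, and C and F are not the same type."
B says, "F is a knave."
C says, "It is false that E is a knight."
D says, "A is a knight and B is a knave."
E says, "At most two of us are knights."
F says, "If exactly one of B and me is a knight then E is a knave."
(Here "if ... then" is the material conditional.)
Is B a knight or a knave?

B is a knight.

Consistent assignments: {A=knave, B=knight, C=knave, D=knave, E=knight, F=knave}
In every consistent assignment, B is a knight.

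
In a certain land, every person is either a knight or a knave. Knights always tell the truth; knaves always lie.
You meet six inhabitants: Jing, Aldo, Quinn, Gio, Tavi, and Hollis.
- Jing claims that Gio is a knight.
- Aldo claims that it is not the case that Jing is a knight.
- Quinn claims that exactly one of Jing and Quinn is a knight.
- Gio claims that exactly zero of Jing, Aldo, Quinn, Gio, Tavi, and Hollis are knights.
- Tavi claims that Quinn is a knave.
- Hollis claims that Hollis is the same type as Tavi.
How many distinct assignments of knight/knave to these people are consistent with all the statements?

2

Consistent assignments:
  Jing=knave, Aldo=knight, Quinn=knave, Gio=knave, Tavi=knight, Hollis=knight
  Jing=knave, Aldo=knight, Quinn=knave, Gio=knave, Tavi=knight, Hollis=knave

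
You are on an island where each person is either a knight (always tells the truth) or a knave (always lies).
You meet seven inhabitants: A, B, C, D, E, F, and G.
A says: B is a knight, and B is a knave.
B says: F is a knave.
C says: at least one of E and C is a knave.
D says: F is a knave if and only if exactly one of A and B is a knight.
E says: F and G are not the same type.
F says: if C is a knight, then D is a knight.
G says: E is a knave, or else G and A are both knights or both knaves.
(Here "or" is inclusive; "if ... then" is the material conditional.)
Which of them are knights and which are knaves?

As a knave, A's statement "B is a knight, and B is a knave" should be false; it is.
B is a knave, and the claim "F is a knave" is indeed false.
C is a knight; "at least one of E and C is a knave" is true, as required.
D is a knight; "F is a knave if and only if exactly one of A and B is a knight" is true, as required.
E is a knave, and the claim "F and G are not the same type" is indeed false.
F is a knight, and the claim "if C is a knight, then D is a knight" is indeed true.
G is a knight; "E is a knave, or else G and A are both knights or both knaves" is true, as required.

A is a knave, B is a knave, C is a knight, D is a knight, E is a knave, F is a knight, and G is a knight.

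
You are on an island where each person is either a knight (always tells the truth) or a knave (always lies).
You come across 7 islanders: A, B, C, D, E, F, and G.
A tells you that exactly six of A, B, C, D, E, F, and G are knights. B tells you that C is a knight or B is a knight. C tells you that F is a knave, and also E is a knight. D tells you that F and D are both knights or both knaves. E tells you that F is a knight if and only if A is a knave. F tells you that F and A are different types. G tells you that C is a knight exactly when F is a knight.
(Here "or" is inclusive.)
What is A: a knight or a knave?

A is a knave.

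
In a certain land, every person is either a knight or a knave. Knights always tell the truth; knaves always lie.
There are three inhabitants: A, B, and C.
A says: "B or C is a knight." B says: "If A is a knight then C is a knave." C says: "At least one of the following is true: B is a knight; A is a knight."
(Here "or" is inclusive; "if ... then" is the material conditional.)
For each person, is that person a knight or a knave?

A is a knight, B is a knave, and C is a knight.

Since A is a knight, "B or C is a knight" needs to be True, which holds.
B is a knave, and the claim "if A is a knight then C is a knave" is indeed false.
Since C is a knight, "at least one of the following is true: B is a knight; A is a knight" needs to be True, which holds.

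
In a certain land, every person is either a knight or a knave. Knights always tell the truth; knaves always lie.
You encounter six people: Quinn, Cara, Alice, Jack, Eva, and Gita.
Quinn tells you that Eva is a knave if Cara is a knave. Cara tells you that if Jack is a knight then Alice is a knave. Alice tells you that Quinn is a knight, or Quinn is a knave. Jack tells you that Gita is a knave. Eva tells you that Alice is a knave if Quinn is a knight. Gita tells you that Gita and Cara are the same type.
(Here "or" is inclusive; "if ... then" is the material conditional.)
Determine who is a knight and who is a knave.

Knights: Quinn, Cara, Alice, and Gita. Knaves: Jack and Eva.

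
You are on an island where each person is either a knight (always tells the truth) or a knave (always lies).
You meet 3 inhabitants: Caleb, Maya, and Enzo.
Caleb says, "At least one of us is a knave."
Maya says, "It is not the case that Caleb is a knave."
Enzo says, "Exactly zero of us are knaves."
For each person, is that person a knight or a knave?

Caleb is a knight, Maya is a knight, and Enzo is a knave.

Suppose Caleb is a knave. Then Caleb's statement "at least one of us is a knave" would have to be false. Checking the 4 ways to assign the others, none is consistent with every speaker.
(For instance, with Maya=knight, Enzo=knave, Caleb's claim "at least one of us is a knave" comes out true where it would need to be false.)
So Caleb must be a knight, making "at least one of us is a knave" true. Taking Caleb=knight, Maya=knight, Enzo=knave, each remaining statement checks out:
  Maya (knight): "it is not the case that Caleb is a knave" — true. ✓
  Enzo (knave): "exactly zero of us are knaves" — false. ✓
This is the unique consistent assignment.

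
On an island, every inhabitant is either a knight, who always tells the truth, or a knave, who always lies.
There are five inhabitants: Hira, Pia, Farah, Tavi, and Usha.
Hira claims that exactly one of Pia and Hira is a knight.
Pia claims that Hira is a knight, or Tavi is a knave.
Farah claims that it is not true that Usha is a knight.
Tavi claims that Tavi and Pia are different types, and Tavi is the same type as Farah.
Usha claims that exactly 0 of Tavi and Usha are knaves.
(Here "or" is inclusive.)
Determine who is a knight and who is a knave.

Knights: Farah and Tavi. Knaves: Hira, Pia, and Usha.

Hira is a knave, so "exactly one of Pia and Hira is a knight" must be False — and it is.
Pia is a knave, and the claim "Hira is a knight, or Tavi is a knave" is indeed False.
Farah (knight): "it is not true that Usha is a knight" — True. ✓
Tavi is a knight, and the claim "Tavi and Pia are different types, and Tavi is the same type as Farah" is indeed True.
Since Usha is a knave, "exactly 0 of Tavi and Usha are knaves" needs to be False, which holds.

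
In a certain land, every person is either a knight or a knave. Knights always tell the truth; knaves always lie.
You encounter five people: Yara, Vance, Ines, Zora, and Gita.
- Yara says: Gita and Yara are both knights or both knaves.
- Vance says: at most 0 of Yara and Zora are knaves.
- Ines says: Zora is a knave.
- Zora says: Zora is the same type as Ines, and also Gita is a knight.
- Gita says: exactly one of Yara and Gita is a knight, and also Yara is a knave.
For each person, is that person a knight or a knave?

Suppose Yara is a knight. Then Yara's statement "Gita and Yara are both knights or both knaves" would have to be true. Checking the 16 ways to assign the others, none is consistent with every speaker.
(For instance, with Vance=knave, Ines=knight, Zora=knave, Gita=knight, Gita's claim "exactly one of Yara and Gita is a knight, and also Yara is a knave" comes out false where it would need to be true.)
So Yara must be a knave, making "Gita and Yara are both knights or both knaves" false. Taking Yara=knave, Vance=knave, Ines=knight, Zora=knave, Gita=knight, each remaining statement checks out:
  Vance (knave): "at most 0 of Yara and Zora are knaves" — false. ✓
  Ines (knight): "Zora is a knave" — true. ✓
  Zora (knave): "Zora is the same type as Ines, and also Gita is a knight" — false. ✓
  Gita (knight): "exactly one of Yara and Gita is a knight, and also Yara is a knave" — true. ✓
This is the unique consistent assignment.

Yara is a knave, Vance is a knave, Ines is a knight, Zora is a knave, and Gita is a knight.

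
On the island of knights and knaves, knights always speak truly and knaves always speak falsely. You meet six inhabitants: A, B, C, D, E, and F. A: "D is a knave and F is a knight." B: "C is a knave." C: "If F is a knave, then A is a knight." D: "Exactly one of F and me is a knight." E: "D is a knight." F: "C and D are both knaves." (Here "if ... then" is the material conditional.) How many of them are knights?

3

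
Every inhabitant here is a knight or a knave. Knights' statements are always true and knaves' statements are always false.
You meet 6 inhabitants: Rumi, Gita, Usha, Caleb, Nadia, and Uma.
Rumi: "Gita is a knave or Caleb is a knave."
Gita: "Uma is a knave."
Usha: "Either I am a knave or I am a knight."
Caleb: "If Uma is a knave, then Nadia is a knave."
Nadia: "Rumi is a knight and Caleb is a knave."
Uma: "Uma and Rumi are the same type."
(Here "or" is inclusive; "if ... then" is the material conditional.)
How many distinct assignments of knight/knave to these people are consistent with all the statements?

2

Consistent assignments:
  Rumi=knight, Gita=knight, Usha=knight, Caleb=knave, Nadia=knight, Uma=knave
  Rumi=knight, Gita=knave, Usha=knight, Caleb=knight, Nadia=knave, Uma=knight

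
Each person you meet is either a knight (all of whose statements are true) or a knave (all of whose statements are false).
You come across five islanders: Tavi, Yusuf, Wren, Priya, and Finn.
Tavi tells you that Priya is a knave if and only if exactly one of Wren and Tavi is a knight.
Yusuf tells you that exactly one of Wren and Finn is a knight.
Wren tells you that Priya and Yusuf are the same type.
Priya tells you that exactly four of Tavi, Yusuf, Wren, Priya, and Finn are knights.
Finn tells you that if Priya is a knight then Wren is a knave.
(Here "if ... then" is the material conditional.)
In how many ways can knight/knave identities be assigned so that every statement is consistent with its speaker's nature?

Consistent assignments:
  Tavi=knight, Yusuf=knight, Wren=knight, Priya=knight, Finn=knave
  Tavi=knight, Yusuf=knight, Wren=knave, Priya=knave, Finn=knight
  Tavi=knave, Yusuf=knight, Wren=knave, Priya=knave, Finn=knight

3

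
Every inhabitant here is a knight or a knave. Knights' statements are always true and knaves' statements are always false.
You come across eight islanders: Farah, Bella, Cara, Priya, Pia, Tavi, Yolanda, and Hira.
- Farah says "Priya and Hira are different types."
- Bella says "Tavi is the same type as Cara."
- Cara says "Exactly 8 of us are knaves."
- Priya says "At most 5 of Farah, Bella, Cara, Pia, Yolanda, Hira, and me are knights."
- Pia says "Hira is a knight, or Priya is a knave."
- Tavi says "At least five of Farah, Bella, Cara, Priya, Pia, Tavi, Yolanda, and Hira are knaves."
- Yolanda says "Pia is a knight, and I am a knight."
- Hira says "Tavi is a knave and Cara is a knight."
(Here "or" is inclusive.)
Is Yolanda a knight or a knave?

Consistent assignments: {Farah=knight, Bella=knave, Cara=knave, Priya=knight, Pia=knave, Tavi=knight, Yolanda=knave, Hira=knave}
In every consistent assignment, Yolanda is a knave.

Yolanda is a knave.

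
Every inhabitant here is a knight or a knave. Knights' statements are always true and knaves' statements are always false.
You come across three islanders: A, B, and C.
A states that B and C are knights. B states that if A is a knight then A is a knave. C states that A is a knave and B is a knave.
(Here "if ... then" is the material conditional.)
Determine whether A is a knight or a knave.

Consistent assignments: {A=knave, B=knight, C=knave}
In every consistent assignment, A is a knave.

A is a knave.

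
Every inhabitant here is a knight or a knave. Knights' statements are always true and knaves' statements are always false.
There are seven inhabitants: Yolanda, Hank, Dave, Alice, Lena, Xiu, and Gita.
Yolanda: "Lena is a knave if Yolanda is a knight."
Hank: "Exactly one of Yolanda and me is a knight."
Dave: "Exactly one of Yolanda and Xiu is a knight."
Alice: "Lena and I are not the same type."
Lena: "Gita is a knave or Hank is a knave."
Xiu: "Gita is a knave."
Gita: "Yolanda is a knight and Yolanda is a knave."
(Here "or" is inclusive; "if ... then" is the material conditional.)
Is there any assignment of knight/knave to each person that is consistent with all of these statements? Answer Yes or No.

No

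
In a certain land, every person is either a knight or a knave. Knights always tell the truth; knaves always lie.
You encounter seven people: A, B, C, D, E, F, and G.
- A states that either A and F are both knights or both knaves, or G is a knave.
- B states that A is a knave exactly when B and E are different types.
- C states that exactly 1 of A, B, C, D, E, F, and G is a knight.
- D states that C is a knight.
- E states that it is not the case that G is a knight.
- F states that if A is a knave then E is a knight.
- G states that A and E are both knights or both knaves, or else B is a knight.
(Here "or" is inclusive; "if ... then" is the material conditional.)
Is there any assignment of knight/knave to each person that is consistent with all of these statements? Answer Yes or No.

No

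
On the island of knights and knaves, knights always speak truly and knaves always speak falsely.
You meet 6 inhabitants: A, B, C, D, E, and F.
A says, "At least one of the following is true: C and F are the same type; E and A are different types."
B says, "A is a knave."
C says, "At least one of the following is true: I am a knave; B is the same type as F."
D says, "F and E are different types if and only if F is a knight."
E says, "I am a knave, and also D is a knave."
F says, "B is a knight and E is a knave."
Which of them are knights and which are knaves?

A (knight): "at least one of the following is true: C and F are the same type; E and A are different types" — True. ✓
B is a knave, and the claim "A is a knave" is indeed False.
C is a knight, so "at least one of the following is true: I am a knave; B is the same type as F" must be True — and it is.
Since D is a knight, "F and E are different types if and only if F is a knight" needs to be True, which holds.
As a knave, E's statement "I am a knave, and also D is a knave" should be False; it is.
Since F is a knave, "B is a knight and E is a knave" needs to be False, which holds.

Knights: A, C, and D. Knaves: B, E, and F.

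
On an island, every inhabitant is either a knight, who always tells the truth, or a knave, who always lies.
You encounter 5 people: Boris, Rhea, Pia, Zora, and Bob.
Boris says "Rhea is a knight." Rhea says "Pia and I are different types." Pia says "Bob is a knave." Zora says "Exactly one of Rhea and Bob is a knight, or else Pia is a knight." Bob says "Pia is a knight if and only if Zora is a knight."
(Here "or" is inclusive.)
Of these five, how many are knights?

The unique consistent assignment is Boris=knight, Rhea=knight, Pia=knave, Zora=knave, Bob=knight.
That has 3 knights.

3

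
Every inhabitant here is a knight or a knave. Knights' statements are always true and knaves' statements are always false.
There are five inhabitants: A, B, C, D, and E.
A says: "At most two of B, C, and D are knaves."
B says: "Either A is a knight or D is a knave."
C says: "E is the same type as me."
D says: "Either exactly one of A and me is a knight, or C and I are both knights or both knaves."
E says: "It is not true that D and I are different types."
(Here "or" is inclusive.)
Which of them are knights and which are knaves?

Knights: A, B, C, D, and E. Knaves: none.

A (knight): "at most two of B, C, and D are knaves" — True. ✓
B is a knight, and the claim "either A is a knight or D is a knave" is indeed True.
C is a knight, and the claim "E is the same type as me" is indeed True.
D is a knight, and the claim "either exactly one of A and me is a knight, or C and I are both knights or both knaves" is indeed True.
E is a knight, so "it is not true that D and I are different types" must be True — and it is.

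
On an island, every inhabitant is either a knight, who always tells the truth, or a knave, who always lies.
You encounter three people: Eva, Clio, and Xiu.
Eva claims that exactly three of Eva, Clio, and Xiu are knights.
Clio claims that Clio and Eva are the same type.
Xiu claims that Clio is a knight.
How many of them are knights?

The unique consistent assignment is Eva=knight, Clio=knight, Xiu=knight.
That has 3 knights.

3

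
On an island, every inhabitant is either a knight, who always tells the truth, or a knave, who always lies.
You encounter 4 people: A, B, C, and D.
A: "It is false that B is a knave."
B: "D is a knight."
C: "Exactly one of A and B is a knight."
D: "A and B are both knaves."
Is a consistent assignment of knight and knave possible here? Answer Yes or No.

No

Checking all 16 assignments, each has at least one speaker whose statement's truth value contradicts their type.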